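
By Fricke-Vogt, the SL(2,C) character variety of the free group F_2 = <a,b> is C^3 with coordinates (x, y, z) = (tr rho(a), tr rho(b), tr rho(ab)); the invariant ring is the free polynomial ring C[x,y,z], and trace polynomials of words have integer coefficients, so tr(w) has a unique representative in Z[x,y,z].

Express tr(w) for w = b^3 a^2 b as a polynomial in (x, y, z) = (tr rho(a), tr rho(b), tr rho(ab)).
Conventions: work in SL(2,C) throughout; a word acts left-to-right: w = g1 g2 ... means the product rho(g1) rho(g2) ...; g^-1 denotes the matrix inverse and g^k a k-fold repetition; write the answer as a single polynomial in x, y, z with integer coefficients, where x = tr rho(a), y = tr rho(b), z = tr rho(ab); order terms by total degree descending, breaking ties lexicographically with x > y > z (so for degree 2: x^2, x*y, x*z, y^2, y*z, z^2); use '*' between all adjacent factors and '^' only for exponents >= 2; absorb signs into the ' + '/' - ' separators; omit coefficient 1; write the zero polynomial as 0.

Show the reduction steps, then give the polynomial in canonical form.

tr(a b^2) = tr(b) tr(a b) - tr(a)   [square of b] = y*z - x
tr(b^3 a) = tr(b) tr(a b^2) - tr(a b)   [square of b] = y^2*z - x*y - z
tr(b^2) = tr(b) tr(b) - tr(1)   [square of b] = y^2 - 2
tr(b^3) = tr(b) tr(b^2) - tr(b)   [square of b] = y^3 - 3*y
tr(b a^2 b^2) = tr(a) tr(b^3 a) - tr(b^3)   [square of a] = x*y^2*z - x^2*y - y^3 - x*z + 3*y
tr(a^2 b) = tr(a) tr(b a) - tr(b)   [square of a] = x*z - y
tr(a^2) = tr(a) tr(a) - tr(1)   [square of a] = x^2 - 2
tr(b a^2 b) = tr(b) tr(a^2 b) - tr(a^2)   [square of b] = x*y*z - x^2 - y^2 + 2
tr(b^3 a^2 b) = tr(b) tr(b a^2 b^2) - tr(b a^2 b)   [square of b] = x*y^3*z - x^2*y^2 - y^4 - 2*x*y*z + x^2 + 4*y^2 - 2

x*y^3*z - x^2*y^2 - y^4 - 2*x*y*z + x^2 + 4*y^2 - 2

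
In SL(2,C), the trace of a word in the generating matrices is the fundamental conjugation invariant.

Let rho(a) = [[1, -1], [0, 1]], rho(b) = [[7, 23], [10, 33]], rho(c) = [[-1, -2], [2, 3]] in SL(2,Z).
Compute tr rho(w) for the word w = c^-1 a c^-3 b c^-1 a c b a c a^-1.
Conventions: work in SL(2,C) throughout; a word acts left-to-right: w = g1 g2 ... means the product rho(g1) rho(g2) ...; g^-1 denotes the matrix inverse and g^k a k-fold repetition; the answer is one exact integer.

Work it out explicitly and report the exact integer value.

rho(c^-1) = [[3, 2], [-2, -1]]
... * rho(a) = [[1, -1], [0, 1]]  ->  [[3, -1], [-2, 1]]
... * rho(c^-1) = [[3, 2], [-2, -1]]  ->  [[11, 7], [-8, -5]]
... * rho(c^-1) = [[3, 2], [-2, -1]]  ->  [[19, 15], [-14, -11]]
... * rho(c^-1) = [[3, 2], [-2, -1]]  ->  [[27, 23], [-20, -17]]
... * rho(b) = [[7, 23], [10, 33]]  ->  [[419, 1380], [-310, -1021]]
... * rho(c^-1) = [[3, 2], [-2, -1]]  ->  [[-1503, -542], [1112, 401]]
... * rho(a) = [[1, -1], [0, 1]]  ->  [[-1503, 961], [1112, -711]]
... * rho(c) = [[-1, -2], [2, 3]]  ->  [[3425, 5889], [-2534, -4357]]
... * rho(b) = [[7, 23], [10, 33]]  ->  [[82865, 273112], [-61308, -202063]]
... * rho(a) = [[1, -1], [0, 1]]  ->  [[82865, 190247], [-61308, -140755]]
... * rho(c) = [[-1, -2], [2, 3]]  ->  [[297629, 405011], [-220202, -299649]]
... * rho(a^-1) = [[1, 1], [0, 1]]  ->  [[297629, 702640], [-220202, -519851]]
tr = 297629 + -519851 = -222222

-222222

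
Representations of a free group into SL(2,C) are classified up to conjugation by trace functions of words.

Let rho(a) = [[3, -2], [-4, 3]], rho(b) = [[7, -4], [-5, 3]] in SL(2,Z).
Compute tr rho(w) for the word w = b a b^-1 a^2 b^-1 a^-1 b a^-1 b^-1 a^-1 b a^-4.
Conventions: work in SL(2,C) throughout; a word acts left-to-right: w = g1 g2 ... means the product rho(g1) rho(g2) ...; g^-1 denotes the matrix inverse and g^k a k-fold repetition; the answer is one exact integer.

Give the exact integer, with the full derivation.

-75621834

rho(b) = [[7, -4], [-5, 3]]
... * rho(a) = [[3, -2], [-4, 3]]  ->  [[37, -26], [-27, 19]]
... * rho(b^-1) = [[3, 4], [5, 7]]  ->  [[-19, -34], [14, 25]]
... * rho(a) = [[3, -2], [-4, 3]]  ->  [[79, -64], [-58, 47]]
... * rho(a) = [[3, -2], [-4, 3]]  ->  [[493, -350], [-362, 257]]
... * rho(b^-1) = [[3, 4], [5, 7]]  ->  [[-271, -478], [199, 351]]
... * rho(a^-1) = [[3, 2], [4, 3]]  ->  [[-2725, -1976], [2001, 1451]]
... * rho(b) = [[7, -4], [-5, 3]]  ->  [[-9195, 4972], [6752, -3651]]
... * rho(a^-1) = [[3, 2], [4, 3]]  ->  [[-7697, -3474], [5652, 2551]]
... * rho(b^-1) = [[3, 4], [5, 7]]  ->  [[-40461, -55106], [29711, 40465]]
... * rho(a^-1) = [[3, 2], [4, 3]]  ->  [[-341807, -246240], [250993, 180817]]
... * rho(b) = [[7, -4], [-5, 3]]  ->  [[-1161449, 628508], [852866, -461521]]
... * rho(a^-1) = [[3, 2], [4, 3]]  ->  [[-970315, -437374], [712514, 321169]]
... * rho(a^-1) = [[3, 2], [4, 3]]  ->  [[-4660441, -3252752], [3422218, 2388535]]
... * rho(a^-1) = [[3, 2], [4, 3]]  ->  [[-26992331, -19079138], [19820794, 14010041]]
... * rho(a^-1) = [[3, 2], [4, 3]]  ->  [[-157293545, -111222076], [115502546, 81671711]]
tr = -157293545 + 81671711 = -75621834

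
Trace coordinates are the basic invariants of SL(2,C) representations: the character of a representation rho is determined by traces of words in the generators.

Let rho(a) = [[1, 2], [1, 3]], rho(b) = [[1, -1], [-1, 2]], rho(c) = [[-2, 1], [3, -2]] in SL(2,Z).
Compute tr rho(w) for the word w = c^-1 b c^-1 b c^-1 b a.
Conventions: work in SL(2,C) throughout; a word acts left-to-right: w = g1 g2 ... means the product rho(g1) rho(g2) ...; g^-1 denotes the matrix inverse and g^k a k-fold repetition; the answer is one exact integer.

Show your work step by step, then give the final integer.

rho(c^-1) = [[-2, -1], [-3, -2]]
... * rho(b) = [[1, -1], [-1, 2]]  ->  [[-1, 0], [-1, -1]]
... * rho(c^-1) = [[-2, -1], [-3, -2]]  ->  [[2, 1], [5, 3]]
... * rho(b) = [[1, -1], [-1, 2]]  ->  [[1, 0], [2, 1]]
... * rho(c^-1) = [[-2, -1], [-3, -2]]  ->  [[-2, -1], [-7, -4]]
... * rho(b) = [[1, -1], [-1, 2]]  ->  [[-1, 0], [-3, -1]]
... * rho(a) = [[1, 2], [1, 3]]  ->  [[-1, -2], [-4, -9]]
tr = -1 + -9 = -10

-10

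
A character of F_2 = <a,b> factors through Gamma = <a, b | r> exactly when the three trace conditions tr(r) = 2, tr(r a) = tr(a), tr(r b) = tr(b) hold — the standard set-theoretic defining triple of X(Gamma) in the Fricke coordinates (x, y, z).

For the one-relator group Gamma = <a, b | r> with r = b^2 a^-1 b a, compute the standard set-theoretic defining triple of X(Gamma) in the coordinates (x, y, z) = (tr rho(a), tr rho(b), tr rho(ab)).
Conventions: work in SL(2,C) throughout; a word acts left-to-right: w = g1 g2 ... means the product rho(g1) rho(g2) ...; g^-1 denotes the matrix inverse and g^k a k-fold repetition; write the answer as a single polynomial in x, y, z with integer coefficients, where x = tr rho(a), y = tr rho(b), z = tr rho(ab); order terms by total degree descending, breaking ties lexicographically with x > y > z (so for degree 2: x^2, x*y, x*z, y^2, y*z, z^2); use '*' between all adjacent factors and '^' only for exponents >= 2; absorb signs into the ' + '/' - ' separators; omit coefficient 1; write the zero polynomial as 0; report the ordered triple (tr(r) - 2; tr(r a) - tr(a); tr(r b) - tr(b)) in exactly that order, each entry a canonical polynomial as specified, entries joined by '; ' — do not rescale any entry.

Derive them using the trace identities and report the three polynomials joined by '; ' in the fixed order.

and trace(b a b) = trace(b) trace(a b) - trace(a)   [square of b] = y*z - x
and trace(b a b^2) = trace(b) trace(b a b) - trace(b a)   [square of b] = y^2*z - x*y - z
trace(a b a b) = trace(b a) trace(b a) - trace(1)   [split at a repeated b] = z^2 - 2
trace(a b a) = trace(a) trace(b a) - trace(b)   [square of a] = x*z - y
trace(b a b^2 a) = trace(b) trace(a b a b) - trace(a b a)   [square of b] = y*z^2 - x*z - y
next, trace(b^2 a^-1 b a) = trace(b a b^2) trace(a) - trace(b a b^2 a)   [inverse elimination on a] = x*y^2*z - x^2*y - y*z^2 + y
and trace(a^2) = trace(a) trace(a) - trace(1) = x^2 - 2
trace(a^2 b^2) = trace(b) trace(a^2 b) - trace(a^2) = x*y*z - x^2 - y^2 + 2
trace(b a^2 b^2) = trace(b) trace(a^2 b^2) - trace(a^2 b) = x*y^2*z - x^2*y - y^3 - x*z + 3*y
trace(b a^2 b^2 a) = trace(a) trace(b^2 a b a) - trace(b^2 a b) = x*y*z^2 - x^2*z - y^2*z + z
trace(b^2 a^-1 b a^2) = trace(b a^2 b^2) trace(a) - trace(b a^2 b^2 a) = x^2*y^2*z - x^3*y - x*y^3 - x*y*z^2 + y^2*z + 3*x*y - z
trace(b a b^3) = trace(b) trace(b^2 a b) - trace(b^2 a) = y^3*z - x*y^2 - 2*y*z + x
and trace(b a b^3 a) = trace(b) trace(b a b a b) - trace(b a b a) = y^2*z^2 - x*y*z - y^2 - z^2 + 2
and trace(b^2 a^-1 b a b) = trace(b a b^3) trace(a) - trace(b a b^3 a) = x*y^3*z - x^2*y^2 - y^2*z^2 - x*y*z + x^2 + y^2 + z^2 - 2
assemble the triple (trace(r) - 2; trace(r a) - x; trace(r b) - y)

x*y^2*z - x^2*y - y*z^2 + y - 2; x^2*y^2*z - x^3*y - x*y^3 - x*y*z^2 + y^2*z + 3*x*y - x - z; x*y^3*z - x^2*y^2 - y^2*z^2 - x*y*z + x^2 + y^2 + z^2 - y - 2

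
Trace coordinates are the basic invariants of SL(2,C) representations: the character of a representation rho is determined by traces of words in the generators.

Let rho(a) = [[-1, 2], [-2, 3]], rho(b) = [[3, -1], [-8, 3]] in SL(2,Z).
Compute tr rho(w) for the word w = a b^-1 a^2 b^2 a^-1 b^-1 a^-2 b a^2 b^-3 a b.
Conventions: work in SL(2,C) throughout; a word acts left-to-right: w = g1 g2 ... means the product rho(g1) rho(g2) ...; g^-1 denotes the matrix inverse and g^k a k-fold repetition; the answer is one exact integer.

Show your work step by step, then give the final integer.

rho(a) = [[-1, 2], [-2, 3]]
... * rho(b^-1) = [[3, 1], [8, 3]]  ->  [[13, 5], [18, 7]]
... * rho(a) = [[-1, 2], [-2, 3]]  ->  [[-23, 41], [-32, 57]]
... * rho(a) = [[-1, 2], [-2, 3]]  ->  [[-59, 77], [-82, 107]]
... * rho(b) = [[3, -1], [-8, 3]]  ->  [[-793, 290], [-1102, 403]]
... * rho(b) = [[3, -1], [-8, 3]]  ->  [[-4699, 1663], [-6530, 2311]]
... * rho(a^-1) = [[3, -2], [2, -1]]  ->  [[-10771, 7735], [-14968, 10749]]
... * rho(b^-1) = [[3, 1], [8, 3]]  ->  [[29567, 12434], [41088, 17279]]
... * rho(a^-1) = [[3, -2], [2, -1]]  ->  [[113569, -71568], [157822, -99455]]
... * rho(a^-1) = [[3, -2], [2, -1]]  ->  [[197571, -155570], [274556, -216189]]
... * rho(b) = [[3, -1], [-8, 3]]  ->  [[1837273, -664281], [2553180, -923123]]
... * rho(a) = [[-1, 2], [-2, 3]]  ->  [[-508711, 1681703], [-706934, 2336991]]
... * rho(a) = [[-1, 2], [-2, 3]]  ->  [[-2854695, 4027687], [-3967048, 5597105]]
... * rho(b^-1) = [[3, 1], [8, 3]]  ->  [[23657411, 9228366], [32875696, 12824267]]
... * rho(b^-1) = [[3, 1], [8, 3]]  ->  [[144799161, 51342509], [201221224, 71348497]]
... * rho(b^-1) = [[3, 1], [8, 3]]  ->  [[845137555, 298826688], [1174451648, 415266715]]
... * rho(a) = [[-1, 2], [-2, 3]]  ->  [[-1442790931, 2586755174], [-2004985078, 3594703441]]
... * rho(b) = [[3, -1], [-8, 3]]  ->  [[-25022414185, 9203056453], [-34772582762, 12789095401]]
tr = -25022414185 + 12789095401 = -12233318784

-12233318784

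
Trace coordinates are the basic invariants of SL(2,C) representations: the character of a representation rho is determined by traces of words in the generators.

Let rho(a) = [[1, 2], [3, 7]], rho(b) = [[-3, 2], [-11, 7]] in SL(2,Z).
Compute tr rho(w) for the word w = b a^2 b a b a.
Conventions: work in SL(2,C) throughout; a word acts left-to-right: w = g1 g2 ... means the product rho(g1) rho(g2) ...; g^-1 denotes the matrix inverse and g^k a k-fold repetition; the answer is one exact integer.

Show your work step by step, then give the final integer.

rho(b) = [[-3, 2], [-11, 7]]
... * rho(a) = [[1, 2], [3, 7]]  ->  [[3, 8], [10, 27]]
... * rho(a) = [[1, 2], [3, 7]]  ->  [[27, 62], [91, 209]]
... * rho(b) = [[-3, 2], [-11, 7]]  ->  [[-763, 488], [-2572, 1645]]
... * rho(a) = [[1, 2], [3, 7]]  ->  [[701, 1890], [2363, 6371]]
... * rho(b) = [[-3, 2], [-11, 7]]  ->  [[-22893, 14632], [-77170, 49323]]
... * rho(a) = [[1, 2], [3, 7]]  ->  [[21003, 56638], [70799, 190921]]
tr = 21003 + 190921 = 211924

211924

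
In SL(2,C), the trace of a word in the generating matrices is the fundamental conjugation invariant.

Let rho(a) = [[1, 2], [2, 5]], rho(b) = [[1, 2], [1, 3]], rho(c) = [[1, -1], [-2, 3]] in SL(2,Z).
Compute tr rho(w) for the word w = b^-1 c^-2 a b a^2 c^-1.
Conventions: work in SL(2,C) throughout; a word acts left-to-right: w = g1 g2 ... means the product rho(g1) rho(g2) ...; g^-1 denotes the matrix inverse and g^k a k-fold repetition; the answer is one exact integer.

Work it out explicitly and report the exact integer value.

rho(b^-1) = [[3, -2], [-1, 1]]
... * rho(c^-1) = [[3, 1], [2, 1]]  ->  [[5, 1], [-1, 0]]
... * rho(c^-1) = [[3, 1], [2, 1]]  ->  [[17, 6], [-3, -1]]
... * rho(a) = [[1, 2], [2, 5]]  ->  [[29, 64], [-5, -11]]
... * rho(b) = [[1, 2], [1, 3]]  ->  [[93, 250], [-16, -43]]
... * rho(a) = [[1, 2], [2, 5]]  ->  [[593, 1436], [-102, -247]]
... * rho(a) = [[1, 2], [2, 5]]  ->  [[3465, 8366], [-596, -1439]]
... * rho(c^-1) = [[3, 1], [2, 1]]  ->  [[27127, 11831], [-4666, -2035]]
tr = 27127 + -2035 = 25092

25092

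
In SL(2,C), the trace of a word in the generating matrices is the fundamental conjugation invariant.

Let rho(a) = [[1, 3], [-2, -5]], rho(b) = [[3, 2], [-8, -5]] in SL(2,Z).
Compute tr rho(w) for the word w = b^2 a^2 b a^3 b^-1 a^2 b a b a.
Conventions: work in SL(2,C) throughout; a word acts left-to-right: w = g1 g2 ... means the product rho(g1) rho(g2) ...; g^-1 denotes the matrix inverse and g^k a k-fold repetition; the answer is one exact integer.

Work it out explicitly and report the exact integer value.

4076

rho(b) = [[3, 2], [-8, -5]]
... * rho(b) = [[3, 2], [-8, -5]]  ->  [[-7, -4], [16, 9]]
... * rho(a) = [[1, 3], [-2, -5]]  ->  [[1, -1], [-2, 3]]
... * rho(a) = [[1, 3], [-2, -5]]  ->  [[3, 8], [-8, -21]]
... * rho(b) = [[3, 2], [-8, -5]]  ->  [[-55, -34], [144, 89]]
... * rho(a) = [[1, 3], [-2, -5]]  ->  [[13, 5], [-34, -13]]
... * rho(a) = [[1, 3], [-2, -5]]  ->  [[3, 14], [-8, -37]]
... * rho(a) = [[1, 3], [-2, -5]]  ->  [[-25, -61], [66, 161]]
... * rho(b^-1) = [[-5, -2], [8, 3]]  ->  [[-363, -133], [958, 351]]
... * rho(a) = [[1, 3], [-2, -5]]  ->  [[-97, -424], [256, 1119]]
... * rho(a) = [[1, 3], [-2, -5]]  ->  [[751, 1829], [-1982, -4827]]
... * rho(b) = [[3, 2], [-8, -5]]  ->  [[-12379, -7643], [32670, 20171]]
... * rho(a) = [[1, 3], [-2, -5]]  ->  [[2907, 1078], [-7672, -2845]]
... * rho(b) = [[3, 2], [-8, -5]]  ->  [[97, 424], [-256, -1119]]
... * rho(a) = [[1, 3], [-2, -5]]  ->  [[-751, -1829], [1982, 4827]]
tr = -751 + 4827 = 4076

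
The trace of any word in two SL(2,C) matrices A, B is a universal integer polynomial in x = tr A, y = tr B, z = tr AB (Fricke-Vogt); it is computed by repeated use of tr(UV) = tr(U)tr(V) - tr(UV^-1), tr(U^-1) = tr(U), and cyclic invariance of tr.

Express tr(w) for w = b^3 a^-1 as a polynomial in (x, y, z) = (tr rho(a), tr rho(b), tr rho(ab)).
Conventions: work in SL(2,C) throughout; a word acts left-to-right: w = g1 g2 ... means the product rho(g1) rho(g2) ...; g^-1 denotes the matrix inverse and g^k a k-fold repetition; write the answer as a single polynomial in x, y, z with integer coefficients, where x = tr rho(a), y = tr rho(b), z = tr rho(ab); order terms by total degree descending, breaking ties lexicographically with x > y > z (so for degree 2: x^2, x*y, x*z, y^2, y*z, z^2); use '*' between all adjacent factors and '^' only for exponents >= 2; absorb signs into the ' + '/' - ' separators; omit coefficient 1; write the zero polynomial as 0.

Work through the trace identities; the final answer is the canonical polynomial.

trace(b^2) = trace(b)*trace(b) - trace(1) = y^2 - 2
trace(b^3) = trace(b)*trace(b^2) - trace(b) = y^3 - 3*y
trace(b a b) = trace(b)*trace(a b) - trace(a) = y*z - x
trace(b^3 a) = trace(b)*trace(b a b) - trace(b a) = y^2*z - x*y - z
trace(b^3 a^-1) = trace(b^3)*trace(a) - trace(b^3 a) = x*y^3 - y^2*z - 2*x*y + z

x*y^3 - y^2*z - 2*x*y + z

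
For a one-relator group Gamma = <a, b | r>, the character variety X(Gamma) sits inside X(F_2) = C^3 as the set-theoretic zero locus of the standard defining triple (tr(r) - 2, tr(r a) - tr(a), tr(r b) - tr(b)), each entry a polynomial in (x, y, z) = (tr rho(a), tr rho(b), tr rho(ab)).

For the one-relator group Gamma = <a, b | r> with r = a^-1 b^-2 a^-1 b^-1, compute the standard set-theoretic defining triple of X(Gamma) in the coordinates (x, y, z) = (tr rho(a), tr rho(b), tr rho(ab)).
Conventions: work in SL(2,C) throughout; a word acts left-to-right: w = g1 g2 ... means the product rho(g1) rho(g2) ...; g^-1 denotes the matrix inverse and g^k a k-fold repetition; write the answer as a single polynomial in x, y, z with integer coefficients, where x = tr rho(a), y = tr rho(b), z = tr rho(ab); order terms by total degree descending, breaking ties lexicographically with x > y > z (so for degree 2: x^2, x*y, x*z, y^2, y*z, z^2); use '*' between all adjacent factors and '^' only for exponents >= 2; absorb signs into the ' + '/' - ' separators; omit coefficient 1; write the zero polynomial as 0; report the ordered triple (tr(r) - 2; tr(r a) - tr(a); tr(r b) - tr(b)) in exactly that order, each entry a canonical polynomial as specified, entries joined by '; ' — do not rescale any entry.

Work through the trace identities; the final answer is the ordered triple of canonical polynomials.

trace(b^-1) = trace(b) = y
apply: trace(b^-1 a) = trace(a)*trace(b) - trace(a b)   [inverse elimination on b] = x*y - z
trace(b^-1 a^-1) = trace(b^-1)*trace(a) - trace(b^-1 a)   [inverse elimination on a] = z
trace(a^-1 b^-1 a^-1) = trace(b^-1 a^-1)*trace(a) - trace(b^-1)   [inverse elimination on a] = x*z - y
trace(a b a b) = trace(b a)*trace(b a) - trace(1)   [split at a repeated b] = z^2 - 2
apply: trace(b a b^-1 a) = trace(a b a)*trace(b) - trace(a b a b)   [inverse elimination on b] = x*y*z - y^2 - z^2 + 2
use: trace(b^-1 a^-1 b a) = trace(b a b^-1)*trace(a) - trace(b a b^-1 a)   [inverse elimination on a] = -x*y*z + x^2 + y^2 + z^2 - 2
trace(a^-1 b^-1 a^-1 b) = trace(b^-1 a^-1 b)*trace(a) - trace(b^-1 a^-1 b a)   [inverse elimination on a] = x*y*z - y^2 - z^2 + 2
trace(b^-1 a^-1 b^-1 a^-1) = trace(a^-1 b^-1 a^-1)*trace(b) - trace(a^-1 b^-1 a^-1 b)   [inverse elimination on b] = z^2 - 2
use: trace(a^-1 b^-2 a^-1 b^-1) = trace(b^-1 a^-1 b^-1 a^-1)*trace(b) - trace(b^-1 a^-1 b^-1 a^-1 b)   [inverse elimination on b] = y*z^2 - x*z - y
apply: trace(b^-2) = trace(b^-1)*trace(b) - trace(1) = y^2 - 2
apply: trace(b^-3) = trace(b^-2)*trace(b) - trace(b^-1) = y^3 - 3*y
trace(b^-1 a b^-1) = trace(a b^-1)*trace(b) - trace(a) = x*y^2 - y*z - x
trace(b^-3 a) = trace(b^-1 a b^-1)*trace(b) - trace(b^-1 a) = x*y^3 - y^2*z - 2*x*y + z
trace(b^-2 a^-1 b^-1) = trace(b^-3)*trace(a) - trace(b^-3 a) = y^2*z - x*y - z
trace(a^-2) = trace(a^-1)*trace(a) - trace(1)  (eliminate a^-1) = x^2 - 2
trace(a^-1 b^-2 a^-1) = trace(b^-1 a^-2)*trace(b) - trace(b^-1 a^-2 b)  (eliminate b^-1) = x*y*z - x^2 - y^2 + 2
assemble the triple (trace(r) - 2; trace(r a) - x; trace(r b) - y)

y*z^2 - x*z - y - 2; y^2*z - x*y - x - z; x*y*z - x^2 - y^2 - y + 2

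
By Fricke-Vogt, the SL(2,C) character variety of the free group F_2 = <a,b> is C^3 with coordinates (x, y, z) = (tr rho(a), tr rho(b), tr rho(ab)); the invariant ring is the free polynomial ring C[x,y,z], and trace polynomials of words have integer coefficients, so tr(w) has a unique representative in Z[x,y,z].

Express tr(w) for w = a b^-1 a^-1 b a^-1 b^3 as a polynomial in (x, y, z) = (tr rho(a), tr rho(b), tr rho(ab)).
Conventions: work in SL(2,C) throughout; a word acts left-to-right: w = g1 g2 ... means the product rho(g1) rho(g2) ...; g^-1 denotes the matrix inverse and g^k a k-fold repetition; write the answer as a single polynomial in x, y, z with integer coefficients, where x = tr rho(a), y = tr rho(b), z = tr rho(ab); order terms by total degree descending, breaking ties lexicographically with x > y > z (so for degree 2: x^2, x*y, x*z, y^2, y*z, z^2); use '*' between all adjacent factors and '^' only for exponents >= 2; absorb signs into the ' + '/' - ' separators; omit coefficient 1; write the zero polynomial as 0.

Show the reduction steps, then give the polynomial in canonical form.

trace(b a b) = trace(b) trace(a b) - trace(a)   [square of b] = y*z - x
next, trace(b^3 a) = trace(b) trace(b a b) - trace(b a)   [square of b] = y^2*z - x*y - z
next, trace(b^2) = trace(b) trace(b) - trace(1)   [square of b] = y^2 - 2
trace(a^2 b^2) = trace(a) trace(b^2 a) - trace(b^2)   [square of a] = x*y*z - x^2 - y^2 + 2
trace(a^2 b) = trace(a) trace(b a) - trace(b)   [square of a] = x*z - y
next, trace(b a^2 b^2) = trace(b) trace(a^2 b^2) - trace(a^2 b)   [square of b] = x*y^2*z - x^2*y - y^3 - x*z + 3*y
trace(a b^4 a) = trace(b) trace(b a^2 b^2) - trace(b a^2 b)   [square of b] = x*y^3*z - x^2*y^2 - y^4 - 2*x*y*z + x^2 + 4*y^2 - 2
trace(a b a b) = trace(a b) trace(a b) - trace(1)   [split at a repeated a] = z^2 - 2
and trace(a b a b^2) = trace(b) trace(a b a b) - trace(a b a)   [square of b] = y*z^2 - x*z - y
and trace(b^2 a b a b) = trace(b) trace(a b a b^2) - trace(a b a b)   [square of b] = y^2*z^2 - x*y*z - y^2 - z^2 + 2
trace(a b^4 a b) = trace(b) trace(b^2 a b a b) - trace(b^2 a b a)   [square of b] = y^3*z^2 - x*y^2*z - y^3 - 2*y*z^2 + x*z + 3*y
next, trace(b^4 a b^-1 a) = trace(a b^4 a) trace(b) - trace(a b^4 a b)   [inverse elimination on b] = x*y^4*z - x^2*y^3 - y^5 - y^3*z^2 - x*y^2*z + x^2*y + 5*y^3 + 2*y*z^2 - x*z - 5*y
and trace(b^3 a b^-1 a^-1 b) = trace(b^4 a b^-1) trace(a) - trace(b^4 a b^-1 a)   [inverse elimination on a] = -x*y^4*z + x^2*y^3 + y^5 + y^3*z^2 + 2*x*y^2*z - 2*x^2*y - 5*y^3 - 2*y*z^2 + 5*y
trace(b a b^3) = trace(b) trace(a b^3) - trace(a b^2)   [square of b] = y^3*z - x*y^2 - 2*y*z + x
and trace(b a b^3 a b) = trace(b) trace(a b^3 a b) - trace(a b^3 a)   [square of b] = y^3*z^2 - 2*x*y^2*z + x^2*y - y*z^2 + x*z - y
next, trace(a b a b a b) = trace(b a b a) trace(b a) - trace(a b)   [split at a repeated b] = z^3 - 3*z
and trace(a b a b a) = trace(a) trace(b a b a) - trace(b a b)   [square of a] = x*z^2 - y*z - x
and trace(a b a b a b^2) = trace(b) trace(a b a b a b) - trace(a b a b a)   [square of b] = y*z^3 - x*z^2 - 2*y*z + x
trace(b a b^3 a b a) = trace(b) trace(a b a b a b^2) - trace(a b a b a b)   [square of b] = y^2*z^3 - x*y*z^2 - 2*y^2*z - z^3 + x*y + 3*z
and trace(a^-1 b a b^3 a b) = trace(b a b^3 a b) trace(a) - trace(b a b^3 a b a)   [inverse elimination on a] = x*y^3*z^2 - 2*x^2*y^2*z - y^2*z^3 + x^3*y + x^2*z + 2*y^2*z + z^3 - 2*x*y - 3*z
trace(b^3 a b^-1 a^-1 b a) = trace(a^-1 b a b^3 a) trace(b) - trace(a^-1 b a b^3 a b)   [inverse elimination on b] = -x*y^3*z^2 + 2*x^2*y^2*z + y^4*z + y^2*z^3 - x^3*y - x*y^3 - x^2*z - 4*y^2*z - z^3 + 3*x*y + 3*z
and trace(a b^-1 a^-1 b a^-1 b^3) = trace(b^3 a b^-1 a^-1 b) trace(a) - trace(b^3 a b^-1 a^-1 b a)   [inverse elimination on a] = -x^2*y^4*z + x^3*y^3 + x*y^5 + 2*x*y^3*z^2 - y^4*z - y^2*z^3 - x^3*y - 4*x*y^3 - 2*x*y*z^2 + x^2*z + 4*y^2*z + z^3 + 2*x*y - 3*z

-x^2*y^4*z + x^3*y^3 + x*y^5 + 2*x*y^3*z^2 - y^4*z - y^2*z^3 - x^3*y - 4*x*y^3 - 2*x*y*z^2 + x^2*z + 4*y^2*z + z^3 + 2*x*y - 3*z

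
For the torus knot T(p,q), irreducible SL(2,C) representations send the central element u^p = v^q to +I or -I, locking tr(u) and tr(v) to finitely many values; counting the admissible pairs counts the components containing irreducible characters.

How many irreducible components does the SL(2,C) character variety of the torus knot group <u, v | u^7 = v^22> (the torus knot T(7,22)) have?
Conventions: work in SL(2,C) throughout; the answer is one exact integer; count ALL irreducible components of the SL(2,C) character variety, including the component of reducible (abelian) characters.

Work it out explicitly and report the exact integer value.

Gamma = < u, v | u^7 = v^22 > (torus knot T(7,22)); the central element u^7 = v^22 acts as +I or -I in any irreducible SL(2,C) representation.
This locks tr(u) to 2*cos(pi*alpha/7), alpha in 1..6, and tr(v) to 2*cos(pi*beta/22), beta in 1..21, on each component of irreducible characters.
u^7 = (-1)^alpha I and v^22 = (-1)^beta I must agree, so alpha and beta have equal parity.
Counting: 3 odd alphas x 11 odd betas + 3 even alphas x 10 even betas = 33 + 30 = 63.
That is 63 components of irreducible characters, and with the reducible (abelian) component the total is 64.

64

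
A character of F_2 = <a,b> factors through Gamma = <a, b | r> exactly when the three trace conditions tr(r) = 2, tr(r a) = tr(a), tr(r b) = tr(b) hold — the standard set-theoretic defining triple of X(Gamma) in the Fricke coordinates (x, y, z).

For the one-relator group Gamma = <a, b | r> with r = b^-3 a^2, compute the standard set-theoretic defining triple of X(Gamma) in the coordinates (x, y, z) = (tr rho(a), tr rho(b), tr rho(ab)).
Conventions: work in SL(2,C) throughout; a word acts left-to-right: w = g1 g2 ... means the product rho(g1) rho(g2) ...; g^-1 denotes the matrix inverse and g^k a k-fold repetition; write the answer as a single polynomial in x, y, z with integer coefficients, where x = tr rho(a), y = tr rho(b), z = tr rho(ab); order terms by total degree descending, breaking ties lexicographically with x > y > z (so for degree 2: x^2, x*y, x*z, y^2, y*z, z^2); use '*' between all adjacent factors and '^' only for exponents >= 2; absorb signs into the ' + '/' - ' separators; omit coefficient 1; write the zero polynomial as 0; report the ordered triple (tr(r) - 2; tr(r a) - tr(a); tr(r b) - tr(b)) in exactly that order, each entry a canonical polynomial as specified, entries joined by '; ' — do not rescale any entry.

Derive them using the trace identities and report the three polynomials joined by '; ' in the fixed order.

tr(a^2) = tr(a) tr(a) - tr(1) = x^2 - 2
tr(a^2 b) = tr(a) tr(b a) - tr(b) = x*z - y
tr(a^2 b^-1) = tr(a^2) tr(b) - tr(a^2 b) = x^2*y - x*z - y
tr(b^-1 a^2 b^-1) = tr(a^2 b^-1) tr(b) - tr(a^2) = x^2*y^2 - x*y*z - x^2 - y^2 + 2
and tr(b^-3 a^2) = tr(b^-1 a^2 b^-1) tr(b) - tr(b^-1 a^2) = x^2*y^3 - x*y^2*z - 2*x^2*y - y^3 + x*z + 3*y
and tr(a^3) = tr(a) tr(a^2) - tr(a) = x^3 - 3*x
tr(a^3 b) = tr(a) tr(b a^2) - tr(b a) = x^2*z - x*y - z
and tr(a^3 b^-1) = tr(a^3) tr(b) - tr(a^3 b) = x^3*y - x^2*z - 2*x*y + z
tr(b^-1 a^3 b^-1) = tr(a^3 b^-1) tr(b) - tr(a^3) = x^3*y^2 - x^2*y*z - x^3 - 2*x*y^2 + y*z + 3*x
and tr(b^-3 a^3) = tr(b^-1 a^3 b^-1) tr(b) - tr(b^-1 a^3) = x^3*y^3 - x^2*y^2*z - 2*x^3*y - 2*x*y^3 + x^2*z + y^2*z + 5*x*y - z
assemble the triple (tr(r) - 2; tr(r a) - x; tr(r b) - y)

x^2*y^3 - x*y^2*z - 2*x^2*y - y^3 + x*z + 3*y - 2; x^3*y^3 - x^2*y^2*z - 2*x^3*y - 2*x*y^3 + x^2*z + y^2*z + 5*x*y - x - z; x^2*y^2 - x*y*z - x^2 - y^2 - y + 2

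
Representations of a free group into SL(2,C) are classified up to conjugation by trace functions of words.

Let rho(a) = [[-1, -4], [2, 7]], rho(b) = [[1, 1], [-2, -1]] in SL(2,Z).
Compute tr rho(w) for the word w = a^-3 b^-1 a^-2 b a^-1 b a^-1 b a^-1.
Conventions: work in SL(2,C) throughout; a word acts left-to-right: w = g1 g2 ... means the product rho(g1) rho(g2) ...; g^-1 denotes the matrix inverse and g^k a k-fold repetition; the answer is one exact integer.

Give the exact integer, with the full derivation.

rho(a^-1) = [[7, 4], [-2, -1]]
... * rho(a^-1) = [[7, 4], [-2, -1]]  ->  [[41, 24], [-12, -7]]
... * rho(a^-1) = [[7, 4], [-2, -1]]  ->  [[239, 140], [-70, -41]]
... * rho(b^-1) = [[-1, -1], [2, 1]]  ->  [[41, -99], [-12, 29]]
... * rho(a^-1) = [[7, 4], [-2, -1]]  ->  [[485, 263], [-142, -77]]
... * rho(a^-1) = [[7, 4], [-2, -1]]  ->  [[2869, 1677], [-840, -491]]
... * rho(b) = [[1, 1], [-2, -1]]  ->  [[-485, 1192], [142, -349]]
... * rho(a^-1) = [[7, 4], [-2, -1]]  ->  [[-5779, -3132], [1692, 917]]
... * rho(b) = [[1, 1], [-2, -1]]  ->  [[485, -2647], [-142, 775]]
... * rho(a^-1) = [[7, 4], [-2, -1]]  ->  [[8689, 4587], [-2544, -1343]]
... * rho(b) = [[1, 1], [-2, -1]]  ->  [[-485, 4102], [142, -1201]]
... * rho(a^-1) = [[7, 4], [-2, -1]]  ->  [[-11599, -6042], [3396, 1769]]
tr = -11599 + 1769 = -9830

-9830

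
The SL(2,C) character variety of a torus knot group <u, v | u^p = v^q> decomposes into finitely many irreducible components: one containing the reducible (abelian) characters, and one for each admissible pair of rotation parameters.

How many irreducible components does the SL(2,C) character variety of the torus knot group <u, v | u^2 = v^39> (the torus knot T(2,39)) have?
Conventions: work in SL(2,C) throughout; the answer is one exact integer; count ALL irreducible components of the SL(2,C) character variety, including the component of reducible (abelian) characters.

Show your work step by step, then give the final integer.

In the torus knot group T(2,39), u^2 = v^39 is central, so an irreducible representation sends it to +I or -I (Schur).
On an irreducible component, tr(u) is locked at 2*cos(pi*alpha/2) for some alpha in 1..1, and tr(v) at 2*cos(pi*beta/39) for some beta in 1..38.
The two central values (-1)^alpha I and (-1)^beta I must be the same matrix, so alpha and beta share a parity.
Counting: 1 odd alphas x 19 odd betas + 0 even alphas x 19 even betas = 19 + 0 = 19.
Total: 19 irreducible-character components + 1 reducible (abelian) component = 20.

20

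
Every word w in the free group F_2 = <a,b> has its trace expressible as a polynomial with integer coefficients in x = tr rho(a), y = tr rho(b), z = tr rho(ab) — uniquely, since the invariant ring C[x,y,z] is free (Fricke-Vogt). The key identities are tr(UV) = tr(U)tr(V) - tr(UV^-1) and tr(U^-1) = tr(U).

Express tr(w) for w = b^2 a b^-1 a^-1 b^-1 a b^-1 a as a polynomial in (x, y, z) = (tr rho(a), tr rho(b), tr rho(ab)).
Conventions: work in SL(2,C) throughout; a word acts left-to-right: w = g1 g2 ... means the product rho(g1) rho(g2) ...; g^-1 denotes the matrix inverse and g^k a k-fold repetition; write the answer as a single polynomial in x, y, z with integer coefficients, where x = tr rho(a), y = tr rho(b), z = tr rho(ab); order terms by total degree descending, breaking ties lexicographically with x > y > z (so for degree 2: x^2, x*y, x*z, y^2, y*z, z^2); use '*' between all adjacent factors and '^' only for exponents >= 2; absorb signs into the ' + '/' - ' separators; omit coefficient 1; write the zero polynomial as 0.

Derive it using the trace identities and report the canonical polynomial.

reduce: trace(a^2 b) = trace(a)*trace(b a) - trace(b) = x*z - y
trace(a^2) = trace(a)*trace(a) - trace(1) = x^2 - 2
so trace(a b^2 a) = trace(b)*trace(a^2 b) - trace(a^2) = x*y*z - x^2 - y^2 + 2
trace(a b^2) = trace(b)*trace(a b) - trace(a) = y*z - x
so trace(a^2 b^2 a) = trace(a)*trace(a b^2 a) - trace(a b^2) = x^2*y*z - x^3 - x*y^2 - y*z + 3*x
so trace(b a b a) = trace(a b)*trace(a b) - trace(1) = z^2 - 2
so trace(a b a^2 b) = trace(a)*trace(b a b a) - trace(b a b) = x*z^2 - y*z - x
reduce: trace(a b a^2) = trace(a)*trace(b a^2) - trace(b a) = x^2*z - x*y - z
trace(a b^2 a b a) = trace(b)*trace(a b a^2 b) - trace(a b a^2) = x*y*z^2 - x^2*z - y^2*z + z
trace(a b^2 a b) = trace(b)*trace(a b a b) - trace(a b a) = y*z^2 - x*z - y
trace(a^2 b^2 a b a) = trace(a)*trace(a b^2 a b a) - trace(a b^2 a b) = x^2*y*z^2 - x^3*z - x*y^2*z - y*z^2 + 2*x*z + y
reduce: trace(a b a b a b) = trace(b a)*trace(b a b a) - trace(b^-1 a^-1) = z^3 - 3*z
reduce: trace(b^2 a b a b a) = trace(b)*trace(a b a b a b) - trace(a b a b a) = y*z^3 - x*z^2 - 2*y*z + x
trace(b^2 a b a b) = trace(b)*trace(b a b a b) - trace(b a b a) = y^2*z^2 - x*y*z - y^2 - z^2 + 2
so trace(a^2 b^2 a b a b) = trace(a)*trace(b^2 a b a b a) - trace(b^2 a b a b) = x*y*z^3 - x^2*z^2 - y^2*z^2 - x*y*z + x^2 + y^2 + z^2 - 2
reduce: trace(b^-1 a^2 b^2 a b a) = trace(a^2 b^2 a b a)*trace(b) - trace(a^2 b^2 a b a b) = x^2*y^2*z^2 - x^3*y*z - x*y^3*z - x*y*z^3 + x^2*z^2 + 3*x*y*z - x^2 - z^2 + 2
trace(a^-1 b^-1 a^2 b^2 a b) = trace(b^-1 a^2 b^2 a b)*trace(a) - trace(b^-1 a^2 b^2 a b a) = -x^2*y^2*z^2 + 2*x^3*y*z + x*y^3*z + x*y*z^3 - x^4 - x^2*y^2 - x^2*z^2 - 4*x*y*z + 4*x^2 + z^2 - 2
trace(a b^2 a b^-1 a^-1 b^-1 a) = trace(a^-1 b^-1 a^2 b^2 a)*trace(b) - trace(a^-1 b^-1 a^2 b^2 a b) = x^2*y^2*z^2 - 2*x^3*y*z - x*y^3*z - x*y*z^3 + x^4 + x^2*y^2 + x^2*z^2 + 5*x*y*z - 4*x^2 - y^2 - z^2 + 2
trace(b a b^2 a b) = trace(b)*trace(a b^2 a b) - trace(a b^2 a) = y^2*z^2 - 2*x*y*z + x^2 - 2
trace(b a b a b^2 a b) = trace(b)*trace(a b^2 a b a b) - trace(a b^2 a b a) = y^2*z^3 - 2*x*y*z^2 + x^2*z - y^2*z + x*y - z
so trace(a b a b a b a b) = trace(a b a b)*trace(a b a b) - trace(1) = z^4 - 4*z^2 + 2
trace(a b a b a b a) = trace(a)*trace(b a b a b a) - trace(b a b a b) = x*z^3 - y*z^2 - 2*x*z + y
reduce: trace(b a b a b^2 a b a) = trace(b)*trace(a b a b a b a b) - trace(a b a b a b a) = y*z^4 - x*z^3 - 3*y*z^2 + 2*x*z + y
reduce: trace(a b a b^2 a b a^-1 b) = trace(b a b a b^2 a b)*trace(a) - trace(b a b a b^2 a b a) = x*y^2*z^3 - 2*x^2*y*z^2 - y*z^4 + x^3*z - x*y^2*z + x*z^3 + x^2*y + 3*y*z^2 - 3*x*z - y
trace(a^-1 b^-1 a b a b^2 a b) = trace(a b a b^2 a b a^-1)*trace(b) - trace(a b a b^2 a b a^-1 b) = -x*y^2*z^3 + 2*x^2*y*z^2 + y^3*z^2 + y*z^4 - x^3*z - x*y^2*z - x*z^3 - 3*y*z^2 + 3*x*z - y
trace(a b^2 a b^-1 a^-1 b^-1 a b) = trace(a^-1 b^-1 a b a b^2 a)*trace(b) - trace(a^-1 b^-1 a b a b^2 a b) = x*y^2*z^3 - 2*x^2*y*z^2 - y^3*z^2 - y*z^4 + x^3*z + x*y^2*z + x*z^3 + 4*y*z^2 - 3*x*z - y
reduce: trace(b^2 a b^-1 a^-1 b^-1 a b^-1 a) = trace(a b^2 a b^-1 a^-1 b^-1 a)*trace(b) - trace(a b^2 a b^-1 a^-1 b^-1 a b) = x^2*y^3*z^2 - 2*x^3*y^2*z - x*y^4*z - 2*x*y^2*z^3 + x^4*y + x^2*y^3 + 3*x^2*y*z^2 + y^3*z^2 + y*z^4 - x^3*z + 4*x*y^2*z - x*z^3 - 4*x^2*y - y^3 - 5*y*z^2 + 3*x*z + 3*y

x^2*y^3*z^2 - 2*x^3*y^2*z - x*y^4*z - 2*x*y^2*z^3 + x^4*y + x^2*y^3 + 3*x^2*y*z^2 + y^3*z^2 + y*z^4 - x^3*z + 4*x*y^2*z - x*z^3 - 4*x^2*y - y^3 - 5*y*z^2 + 3*x*z + 3*y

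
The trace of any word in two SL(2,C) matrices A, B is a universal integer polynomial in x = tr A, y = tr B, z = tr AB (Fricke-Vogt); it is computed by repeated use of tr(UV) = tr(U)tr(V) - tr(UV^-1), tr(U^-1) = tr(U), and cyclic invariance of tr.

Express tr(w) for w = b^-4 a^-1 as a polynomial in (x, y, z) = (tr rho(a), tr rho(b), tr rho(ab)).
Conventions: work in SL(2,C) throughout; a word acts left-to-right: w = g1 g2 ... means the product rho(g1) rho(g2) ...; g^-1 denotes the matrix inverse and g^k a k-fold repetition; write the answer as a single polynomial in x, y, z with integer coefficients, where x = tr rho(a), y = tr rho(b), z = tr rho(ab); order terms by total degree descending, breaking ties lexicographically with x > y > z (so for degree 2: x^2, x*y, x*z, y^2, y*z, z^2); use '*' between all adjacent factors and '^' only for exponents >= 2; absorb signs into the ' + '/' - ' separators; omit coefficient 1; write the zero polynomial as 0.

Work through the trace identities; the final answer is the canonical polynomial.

y^3*z - x*y^2 - 2*y*z + x

trace(b^-1) = trace(b) = y
trace(b^-2) = trace(b^-1) * trace(b) - trace(1) = y^2 - 2
trace(b^-3) = trace(b^-2) * trace(b) - trace(b^-1) = y^3 - 3*y
trace(b^-1 a) = trace(a) * trace(b) - trace(a b) = x*y - z
trace(a b^-2) = trace(b^-1 a) * trace(b) - trace(b^-1 a b) = x*y^2 - y*z - x
trace(b^-3 a) = trace(a b^-2) * trace(b) - trace(a b^-1) = x*y^3 - y^2*z - 2*x*y + z
trace(b^-3 a^-1) = trace(b^-3) * trace(a) - trace(b^-3 a) = y^2*z - x*y - z
trace(b^-2 a^-1) = trace(a^-1 b^-1) * trace(b) - trace(a^-1) = y*z - x
trace(b^-4 a^-1) = trace(b^-3 a^-1) * trace(b) - trace(b^-3 a^-1 b) = y^3*z - x*y^2 - 2*y*z + x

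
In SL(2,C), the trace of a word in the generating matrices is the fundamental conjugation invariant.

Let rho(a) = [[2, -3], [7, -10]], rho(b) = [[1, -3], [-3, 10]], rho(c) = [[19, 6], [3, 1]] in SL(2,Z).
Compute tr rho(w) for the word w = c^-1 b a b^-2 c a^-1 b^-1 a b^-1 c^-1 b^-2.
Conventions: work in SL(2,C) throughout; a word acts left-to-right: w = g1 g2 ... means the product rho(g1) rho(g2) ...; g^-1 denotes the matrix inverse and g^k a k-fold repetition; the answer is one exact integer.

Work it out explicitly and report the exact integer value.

-348598826

rho(c^-1) = [[1, -6], [-3, 19]]
... * rho(b) = [[1, -3], [-3, 10]]  ->  [[19, -63], [-60, 199]]
... * rho(a) = [[2, -3], [7, -10]]  ->  [[-403, 573], [1273, -1810]]
... * rho(b^-1) = [[10, 3], [3, 1]]  ->  [[-2311, -636], [7300, 2009]]
... * rho(b^-1) = [[10, 3], [3, 1]]  ->  [[-25018, -7569], [79027, 23909]]
... * rho(c) = [[19, 6], [3, 1]]  ->  [[-498049, -157677], [1573240, 498071]]
... * rho(a^-1) = [[-10, 3], [-7, 2]]  ->  [[6084229, -1809501], [-19218897, 5715862]]
... * rho(b^-1) = [[10, 3], [3, 1]]  ->  [[55413787, 16443186], [-175041384, -51940829]]
... * rho(a) = [[2, -3], [7, -10]]  ->  [[225929876, -330673221], [-713668571, 1044532442]]
... * rho(b^-1) = [[10, 3], [3, 1]]  ->  [[1267279097, 347116407], [-4003088384, -1096473271]]
... * rho(c^-1) = [[1, -6], [-3, 19]]  ->  [[225929876, -1008462849], [-713668571, 3185538155]]
... * rho(b^-1) = [[10, 3], [3, 1]]  ->  [[-766089787, -330673221], [2419928755, 1044532442]]
... * rho(b^-1) = [[10, 3], [3, 1]]  ->  [[-8652917533, -2628942582], [27332884876, 8304318707]]
tr = -8652917533 + 8304318707 = -348598826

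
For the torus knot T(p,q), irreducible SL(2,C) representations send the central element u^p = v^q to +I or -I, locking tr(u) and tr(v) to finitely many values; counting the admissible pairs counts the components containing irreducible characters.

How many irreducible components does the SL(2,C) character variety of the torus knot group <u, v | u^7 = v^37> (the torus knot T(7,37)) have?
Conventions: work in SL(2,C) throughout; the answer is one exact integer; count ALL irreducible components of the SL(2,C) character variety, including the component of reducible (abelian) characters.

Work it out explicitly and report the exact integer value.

In the torus knot group T(7,37), u^7 = v^37 is central, so an irreducible representation sends it to +I or -I (Schur).
So on each irreducible component the traces are pinned: tr(u) = 2*cos(pi*alpha/7) with 1 <= alpha <= 6, tr(v) = 2*cos(pi*beta/37) with 1 <= beta <= 36.
The two central values (-1)^alpha I and (-1)^beta I must be the same matrix, so alpha and beta share a parity.
Counting: 3 odd alphas x 18 odd betas + 3 even alphas x 18 even betas = 54 + 54 = 108.
Total: 108 irreducible-character components + 1 reducible (abelian) component = 109.

109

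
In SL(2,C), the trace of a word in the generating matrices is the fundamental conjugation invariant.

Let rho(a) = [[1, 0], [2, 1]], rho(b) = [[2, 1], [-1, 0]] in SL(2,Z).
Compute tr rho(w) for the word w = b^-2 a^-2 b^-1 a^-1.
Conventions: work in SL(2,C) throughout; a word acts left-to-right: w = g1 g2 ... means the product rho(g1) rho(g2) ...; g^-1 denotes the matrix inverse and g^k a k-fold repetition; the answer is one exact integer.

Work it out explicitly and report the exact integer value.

rho(b^-1) = [[0, -1], [1, 2]]
... * rho(b^-1) = [[0, -1], [1, 2]]  ->  [[-1, -2], [2, 3]]
... * rho(a^-1) = [[1, 0], [-2, 1]]  ->  [[3, -2], [-4, 3]]
... * rho(a^-1) = [[1, 0], [-2, 1]]  ->  [[7, -2], [-10, 3]]
... * rho(b^-1) = [[0, -1], [1, 2]]  ->  [[-2, -11], [3, 16]]
... * rho(a^-1) = [[1, 0], [-2, 1]]  ->  [[20, -11], [-29, 16]]
tr = 20 + 16 = 36

36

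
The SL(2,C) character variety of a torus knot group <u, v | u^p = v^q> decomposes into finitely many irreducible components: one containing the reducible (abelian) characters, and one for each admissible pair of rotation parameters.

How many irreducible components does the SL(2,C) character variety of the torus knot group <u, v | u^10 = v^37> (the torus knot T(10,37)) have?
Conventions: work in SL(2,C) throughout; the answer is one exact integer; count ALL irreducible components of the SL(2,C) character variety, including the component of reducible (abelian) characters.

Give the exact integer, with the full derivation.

Gamma = < u, v | u^10 = v^37 > (torus knot T(10,37)); the central element u^10 = v^37 acts as +I or -I in any irreducible SL(2,C) representation.
This locks tr(u) to 2*cos(pi*alpha/10), alpha in 1..9, and tr(v) to 2*cos(pi*beta/37), beta in 1..36, on each component of irreducible characters.
u^10 = (-1)^alpha I and v^37 = (-1)^beta I must agree, so alpha and beta have equal parity.
count pairs: odd alpha (5 choices) x odd beta (18), plus even alpha (4) x even beta (18): 5*18 + 4*18 = 162.
components with irreducible characters: 162; plus the single component of reducible (abelian) characters: total 163.

163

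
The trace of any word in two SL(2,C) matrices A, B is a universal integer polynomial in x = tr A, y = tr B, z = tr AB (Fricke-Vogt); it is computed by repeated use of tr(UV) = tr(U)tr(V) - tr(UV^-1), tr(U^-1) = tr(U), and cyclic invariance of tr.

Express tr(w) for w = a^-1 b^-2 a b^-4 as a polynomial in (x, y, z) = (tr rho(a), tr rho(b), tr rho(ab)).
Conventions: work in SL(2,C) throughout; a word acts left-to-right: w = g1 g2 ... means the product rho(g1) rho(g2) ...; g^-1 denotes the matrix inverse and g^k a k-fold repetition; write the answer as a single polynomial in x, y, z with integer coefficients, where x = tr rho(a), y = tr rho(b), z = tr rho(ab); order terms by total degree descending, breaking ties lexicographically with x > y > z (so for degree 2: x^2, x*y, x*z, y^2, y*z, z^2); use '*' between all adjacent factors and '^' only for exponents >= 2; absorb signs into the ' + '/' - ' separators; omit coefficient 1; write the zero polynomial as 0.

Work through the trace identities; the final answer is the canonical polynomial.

and tr(a b^-1) = tr(a)*tr(b) - tr(a b) = x*y - z
tr(b^-1 a b^-1) = tr(a b^-1)*tr(b) - tr(a) = x*y^2 - y*z - x
tr(b^-1 a b^-2) = tr(b^-1 a b^-1)*tr(b) - tr(b^-1 a) = x*y^3 - y^2*z - 2*x*y + z
tr(a^2) = tr(a)*tr(a) - tr(1) = x^2 - 2
and tr(a^2 b) = tr(a)*tr(b a) - tr(b) = x*z - y
and tr(b^-1 a^2) = tr(a^2)*tr(b) - tr(a^2 b) = x^2*y - x*z - y
tr(a b^-2 a) = tr(b^-1 a^2)*tr(b) - tr(b^-1 a^2 b) = x^2*y^2 - x*y*z - x^2 - y^2 + 2
and tr(a b a b) = tr(a b)*tr(a b) - tr(1) = z^2 - 2
next, tr(a b a b^-1) = tr(a b a)*tr(b) - tr(a b a b) = x*y*z - y^2 - z^2 + 2
and tr(a b^-2 a b) = tr(a b a b^-1)*tr(b) - tr(a b a) = x*y^2*z - y^3 - y*z^2 - x*z + 3*y
next, tr(b^-1 a b^-2 a) = tr(a b^-2 a)*tr(b) - tr(a b^-2 a b) = x^2*y^3 - 2*x*y^2*z - x^2*y + y*z^2 + x*z - y
tr(a^-1 b^-1 a b^-2) = tr(b^-1 a b^-2)*tr(a) - tr(b^-1 a b^-2 a) = x*y^2*z - x^2*y - y*z^2 + y
next, tr(b a b) = tr(b)*tr(a b) - tr(a) = y*z - x
tr(a^-1 b a b) = tr(b a b)*tr(a) - tr(b a b a) = x*y*z - x^2 - z^2 + 2
tr(a b^-1 a^-1 b) = tr(a^-1 b a)*tr(b) - tr(a^-1 b a b) = -x*y*z + x^2 + y^2 + z^2 - 2
tr(a^-1 b^-1 a b^-1) = tr(a b^-1 a^-1)*tr(b) - tr(a b^-1 a^-1 b) = x*y*z - x^2 - z^2 + 2
next, tr(b^-1 a b^-3 a^-1) = tr(a^-1 b^-1 a b^-2)*tr(b) - tr(a^-1 b^-1 a b^-1) = x*y^3*z - x^2*y^2 - y^2*z^2 - x*y*z + x^2 + y^2 + z^2 - 2
tr(b^-2) = tr(b^-1)*tr(b) - tr(1) = y^2 - 2
next, tr(b^-3) = tr(b^-2)*tr(b) - tr(b^-1) = y^3 - 3*y
tr(b^-2 a^-1 b^-2 a b^-1) = tr(b^-1 a b^-3 a^-1)*tr(b) - tr(b^-1 a b^-3 a^-1 b) = x*y^4*z - x^2*y^3 - y^3*z^2 - x*y^2*z + x^2*y + y*z^2 + y
and tr(b^-2 a^-1 b^-2 a) = tr(b^-1 a b^-2 a^-1)*tr(b) - tr(b^-1 a b^-2 a^-1 b) = x*y^3*z - x^2*y^2 - y^2*z^2 + 2
tr(a^-1 b^-2 a b^-4) = tr(b^-2 a^-1 b^-2 a b^-1)*tr(b) - tr(b^-2 a^-1 b^-2 a) = x*y^5*z - x^2*y^4 - y^4*z^2 - 2*x*y^3*z + 2*x^2*y^2 + 2*y^2*z^2 + y^2 - 2

x*y^5*z - x^2*y^4 - y^4*z^2 - 2*x*y^3*z + 2*x^2*y^2 + 2*y^2*z^2 + y^2 - 2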